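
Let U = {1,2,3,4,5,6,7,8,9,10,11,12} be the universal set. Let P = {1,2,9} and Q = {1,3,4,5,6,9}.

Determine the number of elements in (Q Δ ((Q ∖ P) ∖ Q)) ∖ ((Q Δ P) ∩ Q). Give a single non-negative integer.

Q ∖ P = {3,4,5,6}
(Q ∖ P) ∖ Q = {}
Q Δ ((Q ∖ P) ∖ Q) = {1,3,4,5,6,9}
Q Δ P = {2,3,4,5,6}
(Q Δ P) ∩ Q = {3,4,5,6}
(Q Δ ((Q ∖ P) ∖ Q)) ∖ ((Q Δ P) ∩ Q) = {1,9}
|(Q Δ ((Q ∖ P) ∖ Q)) ∖ ((Q Δ P) ∩ Q)| = 2

2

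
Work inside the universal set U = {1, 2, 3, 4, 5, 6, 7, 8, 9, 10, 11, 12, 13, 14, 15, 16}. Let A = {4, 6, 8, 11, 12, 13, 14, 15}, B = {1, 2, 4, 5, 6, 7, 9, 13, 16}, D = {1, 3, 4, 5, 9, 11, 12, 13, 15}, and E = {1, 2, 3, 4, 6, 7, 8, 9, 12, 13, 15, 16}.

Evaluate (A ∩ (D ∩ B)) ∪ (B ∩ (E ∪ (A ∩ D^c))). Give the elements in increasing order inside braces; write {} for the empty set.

D ∩ B = {1, 4, 5, 9, 13}
A ∩ (D ∩ B) = {4, 13}
D^c = {2, 6, 7, 8, 10, 14, 16}
A ∩ D^c = {6, 8, 14}
E ∪ (A ∩ D^c) = {1, 2, 3, 4, 6, 7, 8, 9, 12, 13, 14, 15, 16}
B ∩ (E ∪ (A ∩ D^c)) = {1, 2, 4, 6, 7, 9, 13, 16}
(A ∩ (D ∩ B)) ∪ (B ∩ (E ∪ (A ∩ D^c))) = {1, 2, 4, 6, 7, 9, 13, 16}

{1, 2, 4, 6, 7, 9, 13, 16}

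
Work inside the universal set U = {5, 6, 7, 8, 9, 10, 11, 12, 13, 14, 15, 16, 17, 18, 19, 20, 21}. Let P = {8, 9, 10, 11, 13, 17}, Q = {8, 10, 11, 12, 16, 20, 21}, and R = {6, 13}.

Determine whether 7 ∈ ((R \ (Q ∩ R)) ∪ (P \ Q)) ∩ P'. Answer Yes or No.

No

7 ∉ Q and 7 ∉ R, so 7 ∉ Q ∩ R
7 ∉ R and 7 ∉ (Q ∩ R), so 7 ∉ R \ (Q ∩ R)
7 ∉ P and 7 ∉ Q, so 7 ∉ P \ Q
7 ∉ (R \ (Q ∩ R)) and 7 ∉ (P \ Q), so 7 ∉ (R \ (Q ∩ R)) ∪ (P \ Q)
7 ∉ P, so 7 ∈ P'
7 ∉ ((R \ (Q ∩ R)) ∪ (P \ Q)) and 7 ∈ P', so 7 ∉ ((R \ (Q ∩ R)) ∪ (P \ Q)) ∩ P'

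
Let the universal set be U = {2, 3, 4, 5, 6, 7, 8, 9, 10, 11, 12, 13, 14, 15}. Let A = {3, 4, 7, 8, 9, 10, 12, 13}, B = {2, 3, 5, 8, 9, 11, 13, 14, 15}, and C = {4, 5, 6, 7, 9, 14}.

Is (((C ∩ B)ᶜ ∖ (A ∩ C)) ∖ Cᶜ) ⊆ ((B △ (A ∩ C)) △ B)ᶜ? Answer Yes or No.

Yes

C ∩ B = {5, 9, 14}
(C ∩ B)ᶜ = {2, 3, 4, 6, 7, 8, 10, 11, 12, 13, 15}
A ∩ C = {4, 7, 9}
(C ∩ B)ᶜ ∖ (A ∩ C) = {2, 3, 6, 8, 10, 11, 12, 13, 15}
Cᶜ = {2, 3, 8, 10, 11, 12, 13, 15}
((C ∩ B)ᶜ ∖ (A ∩ C)) ∖ Cᶜ = {6}
B △ (A ∩ C) = {2, 3, 4, 5, 7, 8, 11, 13, 14, 15}
(B △ (A ∩ C)) △ B = {4, 7, 9}
((B △ (A ∩ C)) △ B)ᶜ = {2, 3, 5, 6, 8, 10, 11, 12, 13, 14, 15}
Every element of {6} is in {2, 3, 5, 6, 8, 10, 11, 12, 13, 14, 15}, so ((C ∩ B)ᶜ ∖ (A ∩ C)) ∖ Cᶜ ⊆ ((B △ (A ∩ C)) △ B)ᶜ.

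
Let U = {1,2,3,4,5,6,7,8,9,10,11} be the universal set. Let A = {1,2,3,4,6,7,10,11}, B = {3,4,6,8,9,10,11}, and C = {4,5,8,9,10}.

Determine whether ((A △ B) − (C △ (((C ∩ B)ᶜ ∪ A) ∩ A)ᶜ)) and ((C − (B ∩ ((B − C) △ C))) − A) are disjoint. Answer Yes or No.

Yes

A △ B = {1,2,7,8,9}
C ∩ B = {4,8,9,10}
(C ∩ B)ᶜ = {1,2,3,5,6,7,11}
(C ∩ B)ᶜ ∪ A = {1,2,3,4,5,6,7,10,11}
((C ∩ B)ᶜ ∪ A) ∩ A = {1,2,3,4,6,7,10,11}
(((C ∩ B)ᶜ ∪ A) ∩ A)ᶜ = {5,8,9}
C △ (((C ∩ B)ᶜ ∪ A) ∩ A)ᶜ = {4,10}
(A △ B) − (C △ (((C ∩ B)ᶜ ∪ A) ∩ A)ᶜ) = {1,2,7,8,9}
B − C = {3,6,11}
(B − C) △ C = {3,4,5,6,8,9,10,11}
B ∩ ((B − C) △ C) = {3,4,6,8,9,10,11}
C − (B ∩ ((B − C) △ C)) = {5}
(C − (B ∩ ((B − C) △ C))) − A = {5}
{1,2,7,8,9} and {5} share no elements.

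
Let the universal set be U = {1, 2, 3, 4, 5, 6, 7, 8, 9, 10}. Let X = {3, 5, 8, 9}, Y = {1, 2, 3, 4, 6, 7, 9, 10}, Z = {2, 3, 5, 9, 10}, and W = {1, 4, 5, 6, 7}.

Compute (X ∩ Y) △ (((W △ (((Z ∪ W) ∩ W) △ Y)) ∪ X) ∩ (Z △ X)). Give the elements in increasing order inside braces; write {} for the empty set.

X ∩ Y = {3, 9}
Z ∪ W = {1, 2, 3, 4, 5, 6, 7, 9, 10}
(Z ∪ W) ∩ W = {1, 4, 5, 6, 7}
((Z ∪ W) ∩ W) △ Y = {2, 3, 5, 9, 10}
W △ (((Z ∪ W) ∩ W) △ Y) = {1, 2, 3, 4, 6, 7, 9, 10}
(W △ (((Z ∪ W) ∩ W) △ Y)) ∪ X = {1, 2, 3, 4, 5, 6, 7, 8, 9, 10}
Z △ X = {2, 8, 10}
((W △ (((Z ∪ W) ∩ W) △ Y)) ∪ X) ∩ (Z △ X) = {2, 8, 10}
(X ∩ Y) △ (((W △ (((Z ∪ W) ∩ W) △ Y)) ∪ X) ∩ (Z △ X)) = {2, 3, 8, 9, 10}

{2, 3, 8, 9, 10}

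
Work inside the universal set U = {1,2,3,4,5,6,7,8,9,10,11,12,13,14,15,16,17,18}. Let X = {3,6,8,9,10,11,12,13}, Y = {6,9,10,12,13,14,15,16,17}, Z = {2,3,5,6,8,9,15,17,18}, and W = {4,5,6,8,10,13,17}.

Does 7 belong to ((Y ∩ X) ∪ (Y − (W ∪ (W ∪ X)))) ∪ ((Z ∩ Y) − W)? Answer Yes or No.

7 ∉ Y and 7 ∉ X, so 7 ∉ Y ∩ X
7 ∉ W and 7 ∉ X, so 7 ∉ W ∪ X
7 ∉ W and 7 ∉ (W ∪ X), so 7 ∉ W ∪ (W ∪ X)
7 ∉ Y and 7 ∉ (W ∪ (W ∪ X)), so 7 ∉ Y − (W ∪ (W ∪ X))
7 ∉ (Y ∩ X) and 7 ∉ (Y − (W ∪ (W ∪ X))), so 7 ∉ (Y ∩ X) ∪ (Y − (W ∪ (W ∪ X)))
7 ∉ Z and 7 ∉ Y, so 7 ∉ Z ∩ Y
7 ∉ (Z ∩ Y) and 7 ∉ W, so 7 ∉ (Z ∩ Y) − W
7 ∉ ((Y ∩ X) ∪ (Y − (W ∪ (W ∪ X)))) and 7 ∉ ((Z ∩ Y) − W), so 7 ∉ ((Y ∩ X) ∪ (Y − (W ∪ (W ∪ X)))) ∪ ((Z ∩ Y) − W)

No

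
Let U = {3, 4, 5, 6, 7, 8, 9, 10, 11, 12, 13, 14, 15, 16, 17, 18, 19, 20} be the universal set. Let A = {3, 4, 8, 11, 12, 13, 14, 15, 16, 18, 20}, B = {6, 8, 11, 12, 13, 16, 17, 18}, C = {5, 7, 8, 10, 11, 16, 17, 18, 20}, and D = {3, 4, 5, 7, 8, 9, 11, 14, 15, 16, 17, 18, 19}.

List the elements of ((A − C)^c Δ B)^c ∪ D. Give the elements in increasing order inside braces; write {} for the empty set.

{3, 4, 5, 6, 7, 8, 9, 11, 14, 15, 16, 17, 18, 19}

A − C = {3, 4, 12, 13, 14, 15}
(A − C)^c = {5, 6, 7, 8, 9, 10, 11, 16, 17, 18, 19, 20}
(A − C)^c Δ B = {5, 7, 9, 10, 12, 13, 19, 20}
((A − C)^c Δ B)^c = {3, 4, 6, 8, 11, 14, 15, 16, 17, 18}
((A − C)^c Δ B)^c ∪ D = {3, 4, 5, 6, 7, 8, 9, 11, 14, 15, 16, 17, 18, 19}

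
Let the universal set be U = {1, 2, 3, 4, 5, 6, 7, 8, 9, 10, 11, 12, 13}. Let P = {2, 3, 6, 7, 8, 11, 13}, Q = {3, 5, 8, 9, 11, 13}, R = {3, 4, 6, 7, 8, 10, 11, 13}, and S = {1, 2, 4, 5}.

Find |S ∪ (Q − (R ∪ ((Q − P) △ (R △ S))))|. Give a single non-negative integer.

4

Q − P = {5, 9}
R △ S = {1, 2, 3, 5, 6, 7, 8, 10, 11, 13}
(Q − P) △ (R △ S) = {1, 2, 3, 6, 7, 8, 9, 10, 11, 13}
R ∪ ((Q − P) △ (R △ S)) = {1, 2, 3, 4, 6, 7, 8, 9, 10, 11, 13}
Q − (R ∪ ((Q − P) △ (R △ S))) = {5}
S ∪ (Q − (R ∪ ((Q − P) △ (R △ S)))) = {1, 2, 4, 5}
|S ∪ (Q − (R ∪ ((Q − P) △ (R △ S))))| = 4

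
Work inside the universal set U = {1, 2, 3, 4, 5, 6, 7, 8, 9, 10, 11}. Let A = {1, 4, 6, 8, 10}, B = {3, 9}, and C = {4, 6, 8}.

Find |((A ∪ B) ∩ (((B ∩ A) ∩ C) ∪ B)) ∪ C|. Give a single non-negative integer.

5

A ∪ B = {1, 3, 4, 6, 8, 9, 10}
B ∩ A = {}
(B ∩ A) ∩ C = {}
((B ∩ A) ∩ C) ∪ B = {3, 9}
(A ∪ B) ∩ (((B ∩ A) ∩ C) ∪ B) = {3, 9}
((A ∪ B) ∩ (((B ∩ A) ∩ C) ∪ B)) ∪ C = {3, 4, 6, 8, 9}
|((A ∪ B) ∩ (((B ∩ A) ∩ C) ∪ B)) ∪ C| = 5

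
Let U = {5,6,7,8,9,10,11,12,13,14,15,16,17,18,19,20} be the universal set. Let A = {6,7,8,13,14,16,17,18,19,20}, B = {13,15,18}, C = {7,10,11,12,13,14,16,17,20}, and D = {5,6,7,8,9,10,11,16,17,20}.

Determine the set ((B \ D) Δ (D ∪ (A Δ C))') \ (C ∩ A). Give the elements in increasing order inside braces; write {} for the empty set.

{18}

B \ D = {13,15,18}
A Δ C = {6,8,10,11,12,18,19}
D ∪ (A Δ C) = {5,6,7,8,9,10,11,12,16,17,18,19,20}
(D ∪ (A Δ C))' = {13,14,15}
(B \ D) Δ (D ∪ (A Δ C))' = {14,18}
C ∩ A = {7,13,14,16,17,20}
((B \ D) Δ (D ∪ (A Δ C))') \ (C ∩ A) = {18}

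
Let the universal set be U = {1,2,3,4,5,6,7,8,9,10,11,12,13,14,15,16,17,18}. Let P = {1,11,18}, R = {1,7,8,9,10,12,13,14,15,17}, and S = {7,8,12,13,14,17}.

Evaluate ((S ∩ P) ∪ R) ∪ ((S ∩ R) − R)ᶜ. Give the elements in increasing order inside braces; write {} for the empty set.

S ∩ P = {}
(S ∩ P) ∪ R = {1,7,8,9,10,12,13,14,15,17}
S ∩ R = {7,8,12,13,14,17}
(S ∩ R) − R = {}
((S ∩ R) − R)ᶜ = {1,2,3,4,5,6,7,8,9,10,11,12,13,14,15,16,17,18}
((S ∩ P) ∪ R) ∪ ((S ∩ R) − R)ᶜ = {1,2,3,4,5,6,7,8,9,10,11,12,13,14,15,16,17,18}

{1,2,3,4,5,6,7,8,9,10,11,12,13,14,15,16,17,18}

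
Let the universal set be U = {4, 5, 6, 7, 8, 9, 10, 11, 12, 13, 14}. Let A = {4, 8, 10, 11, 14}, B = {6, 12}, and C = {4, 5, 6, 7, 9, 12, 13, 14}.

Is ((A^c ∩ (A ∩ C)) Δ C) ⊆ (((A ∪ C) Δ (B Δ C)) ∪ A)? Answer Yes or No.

No

A^c = {5, 6, 7, 9, 12, 13}
A ∩ C = {4, 14}
A^c ∩ (A ∩ C) = {}
(A^c ∩ (A ∩ C)) Δ C = {4, 5, 6, 7, 9, 12, 13, 14}
A ∪ C = {4, 5, 6, 7, 8, 9, 10, 11, 12, 13, 14}
B Δ C = {4, 5, 7, 9, 13, 14}
(A ∪ C) Δ (B Δ C) = {6, 8, 10, 11, 12}
((A ∪ C) Δ (B Δ C)) ∪ A = {4, 6, 8, 10, 11, 12, 14}
5 ∈ (A^c ∩ (A ∩ C)) Δ C but 5 ∉ ((A ∪ C) Δ (B Δ C)) ∪ A, so the inclusion fails.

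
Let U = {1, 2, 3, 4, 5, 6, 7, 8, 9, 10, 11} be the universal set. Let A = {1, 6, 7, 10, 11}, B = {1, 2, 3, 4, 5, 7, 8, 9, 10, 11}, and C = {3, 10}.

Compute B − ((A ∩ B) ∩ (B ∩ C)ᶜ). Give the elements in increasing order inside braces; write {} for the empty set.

{2, 3, 4, 5, 8, 9, 10}

A ∩ B = {1, 7, 10, 11}
B ∩ C = {3, 10}
(B ∩ C)ᶜ = {1, 2, 4, 5, 6, 7, 8, 9, 11}
(A ∩ B) ∩ (B ∩ C)ᶜ = {1, 7, 11}
B − ((A ∩ B) ∩ (B ∩ C)ᶜ) = {2, 3, 4, 5, 8, 9, 10}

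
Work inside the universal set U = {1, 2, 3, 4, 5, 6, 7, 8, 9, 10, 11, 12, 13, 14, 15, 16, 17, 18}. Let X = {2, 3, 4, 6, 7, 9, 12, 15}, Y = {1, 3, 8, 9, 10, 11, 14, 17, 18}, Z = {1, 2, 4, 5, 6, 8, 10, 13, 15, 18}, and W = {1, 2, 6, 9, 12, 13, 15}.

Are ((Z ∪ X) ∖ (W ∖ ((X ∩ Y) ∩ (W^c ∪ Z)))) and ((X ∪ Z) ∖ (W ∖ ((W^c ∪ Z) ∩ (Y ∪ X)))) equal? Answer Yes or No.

Z ∪ X = {1, 2, 3, 4, 5, 6, 7, 8, 9, 10, 12, 13, 15, 18}
X ∩ Y = {3, 9}
W^c = {3, 4, 5, 7, 8, 10, 11, 14, 16, 17, 18}
W^c ∪ Z = {1, 2, 3, 4, 5, 6, 7, 8, 10, 11, 13, 14, 15, 16, 17, 18}
(X ∩ Y) ∩ (W^c ∪ Z) = {3}
W ∖ ((X ∩ Y) ∩ (W^c ∪ Z)) = {1, 2, 6, 9, 12, 13, 15}
(Z ∪ X) ∖ (W ∖ ((X ∩ Y) ∩ (W^c ∪ Z))) = {3, 4, 5, 7, 8, 10, 18}
X ∪ Z = {1, 2, 3, 4, 5, 6, 7, 8, 9, 10, 12, 13, 15, 18}
Y ∪ X = {1, 2, 3, 4, 6, 7, 8, 9, 10, 11, 12, 14, 15, 17, 18}
(W^c ∪ Z) ∩ (Y ∪ X) = {1, 2, 3, 4, 6, 7, 8, 10, 11, 14, 15, 17, 18}
W ∖ ((W^c ∪ Z) ∩ (Y ∪ X)) = {9, 12, 13}
(X ∪ Z) ∖ (W ∖ ((W^c ∪ Z) ∩ (Y ∪ X))) = {1, 2, 3, 4, 5, 6, 7, 8, 10, 15, 18}
1 ∈ (X ∪ Z) ∖ (W ∖ ((W^c ∪ Z) ∩ (Y ∪ X))) but 1 ∉ (Z ∪ X) ∖ (W ∖ ((X ∩ Y) ∩ (W^c ∪ Z))), so they differ.

No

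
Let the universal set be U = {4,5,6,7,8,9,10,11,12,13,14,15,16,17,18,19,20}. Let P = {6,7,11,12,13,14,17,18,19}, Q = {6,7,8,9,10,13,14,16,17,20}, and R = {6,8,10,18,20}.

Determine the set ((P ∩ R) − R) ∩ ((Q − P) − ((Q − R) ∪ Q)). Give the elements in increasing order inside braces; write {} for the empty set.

{}

P ∩ R = {6,18}
(P ∩ R) − R = {}
Q − P = {8,9,10,16,20}
Q − R = {7,9,13,14,16,17}
(Q − R) ∪ Q = {6,7,8,9,10,13,14,16,17,20}
(Q − P) − ((Q − R) ∪ Q) = {}
((P ∩ R) − R) ∩ ((Q − P) − ((Q − R) ∪ Q)) = {}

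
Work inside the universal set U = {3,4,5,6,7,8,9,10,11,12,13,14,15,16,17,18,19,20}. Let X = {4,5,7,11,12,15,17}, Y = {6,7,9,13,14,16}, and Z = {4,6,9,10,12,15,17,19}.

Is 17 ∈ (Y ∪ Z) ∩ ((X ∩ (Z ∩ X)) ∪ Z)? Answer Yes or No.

Yes

17 ∉ Y and 17 ∈ Z, so 17 ∈ Y ∪ Z
17 ∈ Z and 17 ∈ X, so 17 ∈ Z ∩ X
17 ∈ X and 17 ∈ (Z ∩ X), so 17 ∈ X ∩ (Z ∩ X)
17 ∈ (X ∩ (Z ∩ X)) and 17 ∈ Z, so 17 ∈ (X ∩ (Z ∩ X)) ∪ Z
17 ∈ (Y ∪ Z) and 17 ∈ ((X ∩ (Z ∩ X)) ∪ Z), so 17 ∈ (Y ∪ Z) ∩ ((X ∩ (Z ∩ X)) ∪ Z)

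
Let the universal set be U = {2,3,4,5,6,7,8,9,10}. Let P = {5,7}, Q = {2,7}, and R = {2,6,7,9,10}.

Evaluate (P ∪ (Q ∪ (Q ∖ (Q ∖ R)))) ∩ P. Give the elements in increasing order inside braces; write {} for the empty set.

Q ∖ R = {}
Q ∖ (Q ∖ R) = {2,7}
Q ∪ (Q ∖ (Q ∖ R)) = {2,7}
P ∪ (Q ∪ (Q ∖ (Q ∖ R))) = {2,5,7}
(P ∪ (Q ∪ (Q ∖ (Q ∖ R)))) ∩ P = {5,7}

{5,7}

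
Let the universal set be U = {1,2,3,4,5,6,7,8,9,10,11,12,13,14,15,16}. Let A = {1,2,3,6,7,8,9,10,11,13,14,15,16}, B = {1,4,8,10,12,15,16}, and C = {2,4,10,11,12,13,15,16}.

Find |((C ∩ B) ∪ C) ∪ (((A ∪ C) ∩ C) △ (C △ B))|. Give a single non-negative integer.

10

C ∩ B = {4,10,12,15,16}
(C ∩ B) ∪ C = {2,4,10,11,12,13,15,16}
A ∪ C = {1,2,3,4,6,7,8,9,10,11,12,13,14,15,16}
(A ∪ C) ∩ C = {2,4,10,11,12,13,15,16}
C △ B = {1,2,8,11,13}
((A ∪ C) ∩ C) △ (C △ B) = {1,4,8,10,12,15,16}
((C ∩ B) ∪ C) ∪ (((A ∪ C) ∩ C) △ (C △ B)) = {1,2,4,8,10,11,12,13,15,16}
|((C ∩ B) ∪ C) ∪ (((A ∪ C) ∩ C) △ (C △ B))| = 10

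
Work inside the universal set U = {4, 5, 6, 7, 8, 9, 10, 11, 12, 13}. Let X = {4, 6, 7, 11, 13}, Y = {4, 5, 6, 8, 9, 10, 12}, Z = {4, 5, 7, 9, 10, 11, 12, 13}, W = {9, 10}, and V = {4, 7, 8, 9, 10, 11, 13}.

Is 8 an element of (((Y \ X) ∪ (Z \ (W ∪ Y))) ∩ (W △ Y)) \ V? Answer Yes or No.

8 ∈ Y and 8 ∉ X, so 8 ∈ Y \ X
8 ∉ W and 8 ∈ Y, so 8 ∈ W ∪ Y
8 ∉ Z and 8 ∈ (W ∪ Y), so 8 ∉ Z \ (W ∪ Y)
8 ∈ (Y \ X) and 8 ∉ (Z \ (W ∪ Y)), so 8 ∈ (Y \ X) ∪ (Z \ (W ∪ Y))
8 ∉ W and 8 ∈ Y, so 8 ∈ W △ Y
8 ∈ ((Y \ X) ∪ (Z \ (W ∪ Y))) and 8 ∈ (W △ Y), so 8 ∈ ((Y \ X) ∪ (Z \ (W ∪ Y))) ∩ (W △ Y)
8 ∈ (((Y \ X) ∪ (Z \ (W ∪ Y))) ∩ (W △ Y)) and 8 ∈ V, so 8 ∉ (((Y \ X) ∪ (Z \ (W ∪ Y))) ∩ (W △ Y)) \ V

No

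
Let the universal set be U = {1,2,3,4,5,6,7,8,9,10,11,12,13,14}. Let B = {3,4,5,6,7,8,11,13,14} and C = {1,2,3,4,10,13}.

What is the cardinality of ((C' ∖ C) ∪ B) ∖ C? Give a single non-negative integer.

C' = {5,6,7,8,9,11,12,14}
C' ∖ C = {5,6,7,8,9,11,12,14}
(C' ∖ C) ∪ B = {3,4,5,6,7,8,9,11,12,13,14}
((C' ∖ C) ∪ B) ∖ C = {5,6,7,8,9,11,12,14}
|((C' ∖ C) ∪ B) ∖ C| = 8

8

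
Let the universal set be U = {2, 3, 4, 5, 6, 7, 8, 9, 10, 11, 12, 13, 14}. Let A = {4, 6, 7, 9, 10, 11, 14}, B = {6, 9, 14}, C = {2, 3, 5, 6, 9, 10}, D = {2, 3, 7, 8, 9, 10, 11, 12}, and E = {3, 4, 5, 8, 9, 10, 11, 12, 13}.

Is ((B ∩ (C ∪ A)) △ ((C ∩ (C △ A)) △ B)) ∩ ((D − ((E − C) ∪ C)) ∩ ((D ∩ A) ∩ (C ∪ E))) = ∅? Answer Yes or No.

Yes

C ∪ A = {2, 3, 4, 5, 6, 7, 9, 10, 11, 14}
B ∩ (C ∪ A) = {6, 9, 14}
C △ A = {2, 3, 4, 5, 7, 11, 14}
C ∩ (C △ A) = {2, 3, 5}
(C ∩ (C △ A)) △ B = {2, 3, 5, 6, 9, 14}
(B ∩ (C ∪ A)) △ ((C ∩ (C △ A)) △ B) = {2, 3, 5}
E − C = {4, 8, 11, 12, 13}
(E − C) ∪ C = {2, 3, 4, 5, 6, 8, 9, 10, 11, 12, 13}
D − ((E − C) ∪ C) = {7}
D ∩ A = {7, 9, 10, 11}
C ∪ E = {2, 3, 4, 5, 6, 8, 9, 10, 11, 12, 13}
(D ∩ A) ∩ (C ∪ E) = {9, 10, 11}
(D − ((E − C) ∪ C)) ∩ ((D ∩ A) ∩ (C ∪ E)) = {}
{2, 3, 5} and {} share no elements.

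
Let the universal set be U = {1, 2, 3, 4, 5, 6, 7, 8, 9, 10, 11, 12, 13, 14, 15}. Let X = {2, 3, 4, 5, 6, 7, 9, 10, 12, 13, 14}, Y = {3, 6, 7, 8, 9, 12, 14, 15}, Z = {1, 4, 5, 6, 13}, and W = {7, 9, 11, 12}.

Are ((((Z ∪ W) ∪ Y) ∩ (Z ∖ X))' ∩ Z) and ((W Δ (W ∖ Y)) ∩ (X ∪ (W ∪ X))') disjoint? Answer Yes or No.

Yes

Z ∪ W = {1, 4, 5, 6, 7, 9, 11, 12, 13}
(Z ∪ W) ∪ Y = {1, 3, 4, 5, 6, 7, 8, 9, 11, 12, 13, 14, 15}
Z ∖ X = {1}
((Z ∪ W) ∪ Y) ∩ (Z ∖ X) = {1}
(((Z ∪ W) ∪ Y) ∩ (Z ∖ X))' = {2, 3, 4, 5, 6, 7, 8, 9, 10, 11, 12, 13, 14, 15}
(((Z ∪ W) ∪ Y) ∩ (Z ∖ X))' ∩ Z = {4, 5, 6, 13}
W ∖ Y = {11}
W Δ (W ∖ Y) = {7, 9, 12}
W ∪ X = {2, 3, 4, 5, 6, 7, 9, 10, 11, 12, 13, 14}
X ∪ (W ∪ X) = {2, 3, 4, 5, 6, 7, 9, 10, 11, 12, 13, 14}
(X ∪ (W ∪ X))' = {1, 8, 15}
(W Δ (W ∖ Y)) ∩ (X ∪ (W ∪ X))' = {}
{4, 5, 6, 13} and {} share no elements.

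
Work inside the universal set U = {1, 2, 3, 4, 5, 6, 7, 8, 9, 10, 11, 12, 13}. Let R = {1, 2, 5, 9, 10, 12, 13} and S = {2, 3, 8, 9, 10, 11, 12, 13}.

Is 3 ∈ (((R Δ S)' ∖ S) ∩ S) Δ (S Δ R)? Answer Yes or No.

3 ∉ R and 3 ∈ S, so 3 ∈ R Δ S
3 ∉ (R Δ S)' since 3 ∈ (R Δ S)
3 ∉ (R Δ S)' and 3 ∈ S, so 3 ∉ (R Δ S)' ∖ S
3 ∉ ((R Δ S)' ∖ S) and 3 ∈ S, so 3 ∉ ((R Δ S)' ∖ S) ∩ S
3 ∈ S and 3 ∉ R, so 3 ∈ S Δ R
3 ∉ (((R Δ S)' ∖ S) ∩ S) and 3 ∈ (S Δ R), so 3 ∈ (((R Δ S)' ∖ S) ∩ S) Δ (S Δ R)

Yes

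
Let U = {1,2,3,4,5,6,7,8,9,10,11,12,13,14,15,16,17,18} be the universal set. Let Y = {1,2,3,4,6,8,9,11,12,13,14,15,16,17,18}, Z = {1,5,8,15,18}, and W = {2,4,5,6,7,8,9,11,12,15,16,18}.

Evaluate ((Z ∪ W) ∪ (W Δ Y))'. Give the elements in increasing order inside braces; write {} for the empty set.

Z ∪ W = {1,2,4,5,6,7,8,9,11,12,15,16,18}
W Δ Y = {1,3,5,7,13,14,17}
(Z ∪ W) ∪ (W Δ Y) = {1,2,3,4,5,6,7,8,9,11,12,13,14,15,16,17,18}
((Z ∪ W) ∪ (W Δ Y))' = {10}

{10}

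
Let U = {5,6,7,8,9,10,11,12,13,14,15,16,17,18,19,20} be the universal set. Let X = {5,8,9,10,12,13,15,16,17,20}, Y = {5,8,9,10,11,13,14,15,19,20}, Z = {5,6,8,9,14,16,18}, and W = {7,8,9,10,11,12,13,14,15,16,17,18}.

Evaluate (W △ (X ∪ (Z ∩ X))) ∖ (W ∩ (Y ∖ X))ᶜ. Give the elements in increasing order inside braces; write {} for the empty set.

Z ∩ X = {5,8,9,16}
X ∪ (Z ∩ X) = {5,8,9,10,12,13,15,16,17,20}
W △ (X ∪ (Z ∩ X)) = {5,7,11,14,18,20}
Y ∖ X = {11,14,19}
W ∩ (Y ∖ X) = {11,14}
(W ∩ (Y ∖ X))ᶜ = {5,6,7,8,9,10,12,13,15,16,17,18,19,20}
(W △ (X ∪ (Z ∩ X))) ∖ (W ∩ (Y ∖ X))ᶜ = {11,14}

{11,14}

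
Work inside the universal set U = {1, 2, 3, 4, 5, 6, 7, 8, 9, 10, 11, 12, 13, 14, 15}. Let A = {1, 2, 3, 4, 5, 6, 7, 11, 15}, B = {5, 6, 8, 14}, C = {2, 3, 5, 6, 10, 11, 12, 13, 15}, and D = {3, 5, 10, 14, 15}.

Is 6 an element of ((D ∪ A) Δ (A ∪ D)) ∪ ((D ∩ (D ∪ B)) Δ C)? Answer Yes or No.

Yes

6 ∉ D and 6 ∈ A, so 6 ∈ D ∪ A
6 ∈ A and 6 ∉ D, so 6 ∈ A ∪ D
6 ∈ (D ∪ A) and 6 ∈ (A ∪ D), so 6 ∉ (D ∪ A) Δ (A ∪ D)
6 ∉ D and 6 ∈ B, so 6 ∈ D ∪ B
6 ∉ D and 6 ∈ (D ∪ B), so 6 ∉ D ∩ (D ∪ B)
6 ∉ (D ∩ (D ∪ B)) and 6 ∈ C, so 6 ∈ (D ∩ (D ∪ B)) Δ C
6 ∉ ((D ∪ A) Δ (A ∪ D)) and 6 ∈ ((D ∩ (D ∪ B)) Δ C), so 6 ∈ ((D ∪ A) Δ (A ∪ D)) ∪ ((D ∩ (D ∪ B)) Δ C)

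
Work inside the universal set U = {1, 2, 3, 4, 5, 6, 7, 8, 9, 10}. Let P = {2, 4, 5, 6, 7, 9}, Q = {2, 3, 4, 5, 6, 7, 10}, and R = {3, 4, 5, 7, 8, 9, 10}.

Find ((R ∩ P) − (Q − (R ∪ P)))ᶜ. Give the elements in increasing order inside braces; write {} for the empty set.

R ∩ P = {4, 5, 7, 9}
R ∪ P = {2, 3, 4, 5, 6, 7, 8, 9, 10}
Q − (R ∪ P) = {}
(R ∩ P) − (Q − (R ∪ P)) = {4, 5, 7, 9}
((R ∩ P) − (Q − (R ∪ P)))ᶜ = {1, 2, 3, 6, 8, 10}

{1, 2, 3, 6, 8, 10}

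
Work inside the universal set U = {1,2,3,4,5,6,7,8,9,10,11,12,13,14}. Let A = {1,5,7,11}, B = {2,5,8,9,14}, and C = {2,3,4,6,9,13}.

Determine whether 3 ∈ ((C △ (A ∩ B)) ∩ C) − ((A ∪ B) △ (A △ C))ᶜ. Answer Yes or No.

Yes

3 ∉ A and 3 ∉ B, so 3 ∉ A ∩ B
3 ∈ C and 3 ∉ (A ∩ B), so 3 ∈ C △ (A ∩ B)
3 ∈ (C △ (A ∩ B)) and 3 ∈ C, so 3 ∈ (C △ (A ∩ B)) ∩ C
3 ∉ A and 3 ∉ B, so 3 ∉ A ∪ B
3 ∉ A and 3 ∈ C, so 3 ∈ A △ C
3 ∉ (A ∪ B) and 3 ∈ (A △ C), so 3 ∈ (A ∪ B) △ (A △ C)
3 ∉ ((A ∪ B) △ (A △ C))ᶜ since 3 ∈ ((A ∪ B) △ (A △ C))
3 ∈ ((C △ (A ∩ B)) ∩ C) and 3 ∉ ((A ∪ B) △ (A △ C))ᶜ, so 3 ∈ ((C △ (A ∩ B)) ∩ C) − ((A ∪ B) △ (A △ C))ᶜ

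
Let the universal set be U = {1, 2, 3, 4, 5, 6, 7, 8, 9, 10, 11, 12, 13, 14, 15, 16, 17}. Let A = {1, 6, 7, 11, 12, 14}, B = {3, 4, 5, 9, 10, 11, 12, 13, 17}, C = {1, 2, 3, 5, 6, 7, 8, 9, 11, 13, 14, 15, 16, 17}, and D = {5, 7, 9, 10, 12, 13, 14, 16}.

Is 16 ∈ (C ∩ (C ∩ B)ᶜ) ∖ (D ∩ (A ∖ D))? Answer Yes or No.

Yes

16 ∈ C and 16 ∉ B, so 16 ∉ C ∩ B
16 ∈ (C ∩ B)ᶜ since 16 ∉ (C ∩ B)
16 ∈ C and 16 ∈ (C ∩ B)ᶜ, so 16 ∈ C ∩ (C ∩ B)ᶜ
16 ∉ A and 16 ∈ D, so 16 ∉ A ∖ D
16 ∈ D and 16 ∉ (A ∖ D), so 16 ∉ D ∩ (A ∖ D)
16 ∈ (C ∩ (C ∩ B)ᶜ) and 16 ∉ (D ∩ (A ∖ D)), so 16 ∈ (C ∩ (C ∩ B)ᶜ) ∖ (D ∩ (A ∖ D))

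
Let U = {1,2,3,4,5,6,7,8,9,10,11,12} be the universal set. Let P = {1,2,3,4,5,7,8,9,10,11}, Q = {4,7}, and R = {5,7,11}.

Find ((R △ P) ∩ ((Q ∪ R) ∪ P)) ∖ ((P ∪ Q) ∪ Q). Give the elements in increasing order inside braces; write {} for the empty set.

{}

R △ P = {1,2,3,4,8,9,10}
Q ∪ R = {4,5,7,11}
(Q ∪ R) ∪ P = {1,2,3,4,5,7,8,9,10,11}
(R △ P) ∩ ((Q ∪ R) ∪ P) = {1,2,3,4,8,9,10}
P ∪ Q = {1,2,3,4,5,7,8,9,10,11}
(P ∪ Q) ∪ Q = {1,2,3,4,5,7,8,9,10,11}
((R △ P) ∩ ((Q ∪ R) ∪ P)) ∖ ((P ∪ Q) ∪ Q) = {}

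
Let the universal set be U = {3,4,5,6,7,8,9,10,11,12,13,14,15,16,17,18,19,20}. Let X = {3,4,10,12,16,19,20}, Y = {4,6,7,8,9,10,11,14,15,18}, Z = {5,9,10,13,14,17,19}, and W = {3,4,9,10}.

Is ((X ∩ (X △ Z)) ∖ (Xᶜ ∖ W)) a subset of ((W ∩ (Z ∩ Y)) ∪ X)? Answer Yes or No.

Yes

X △ Z = {3,4,5,9,12,13,14,16,17,20}
X ∩ (X △ Z) = {3,4,12,16,20}
Xᶜ = {5,6,7,8,9,11,13,14,15,17,18}
Xᶜ ∖ W = {5,6,7,8,11,13,14,15,17,18}
(X ∩ (X △ Z)) ∖ (Xᶜ ∖ W) = {3,4,12,16,20}
Z ∩ Y = {9,10,14}
W ∩ (Z ∩ Y) = {9,10}
(W ∩ (Z ∩ Y)) ∪ X = {3,4,9,10,12,16,19,20}
Every element of {3,4,12,16,20} is in {3,4,9,10,12,16,19,20}, so (X ∩ (X △ Z)) ∖ (Xᶜ ∖ W) ⊆ (W ∩ (Z ∩ Y)) ∪ X.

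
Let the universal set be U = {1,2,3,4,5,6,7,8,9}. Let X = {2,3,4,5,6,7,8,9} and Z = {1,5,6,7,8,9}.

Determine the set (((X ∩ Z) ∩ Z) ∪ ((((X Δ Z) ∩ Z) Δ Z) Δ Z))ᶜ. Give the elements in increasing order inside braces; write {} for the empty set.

{2,3,4}

X ∩ Z = {5,6,7,8,9}
(X ∩ Z) ∩ Z = {5,6,7,8,9}
X Δ Z = {1,2,3,4}
(X Δ Z) ∩ Z = {1}
((X Δ Z) ∩ Z) Δ Z = {5,6,7,8,9}
(((X Δ Z) ∩ Z) Δ Z) Δ Z = {1}
((X ∩ Z) ∩ Z) ∪ ((((X Δ Z) ∩ Z) Δ Z) Δ Z) = {1,5,6,7,8,9}
(((X ∩ Z) ∩ Z) ∪ ((((X Δ Z) ∩ Z) Δ Z) Δ Z))ᶜ = {2,3,4}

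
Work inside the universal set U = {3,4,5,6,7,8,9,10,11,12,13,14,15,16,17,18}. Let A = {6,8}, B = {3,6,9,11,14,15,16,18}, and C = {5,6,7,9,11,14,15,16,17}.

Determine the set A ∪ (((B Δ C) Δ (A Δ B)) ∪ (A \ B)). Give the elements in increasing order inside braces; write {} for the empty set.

B Δ C = {3,5,7,17,18}
A Δ B = {3,8,9,11,14,15,16,18}
(B Δ C) Δ (A Δ B) = {5,7,8,9,11,14,15,16,17}
A \ B = {8}
((B Δ C) Δ (A Δ B)) ∪ (A \ B) = {5,7,8,9,11,14,15,16,17}
A ∪ (((B Δ C) Δ (A Δ B)) ∪ (A \ B)) = {5,6,7,8,9,11,14,15,16,17}

{5,6,7,8,9,11,14,15,16,17}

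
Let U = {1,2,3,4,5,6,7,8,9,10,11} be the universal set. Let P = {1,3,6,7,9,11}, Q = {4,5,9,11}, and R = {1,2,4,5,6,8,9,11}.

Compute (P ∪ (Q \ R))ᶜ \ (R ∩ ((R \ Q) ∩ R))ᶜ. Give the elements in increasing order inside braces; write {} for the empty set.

{2,8}

Q \ R = {}
P ∪ (Q \ R) = {1,3,6,7,9,11}
(P ∪ (Q \ R))ᶜ = {2,4,5,8,10}
R \ Q = {1,2,6,8}
(R \ Q) ∩ R = {1,2,6,8}
R ∩ ((R \ Q) ∩ R) = {1,2,6,8}
(R ∩ ((R \ Q) ∩ R))ᶜ = {3,4,5,7,9,10,11}
(P ∪ (Q \ R))ᶜ \ (R ∩ ((R \ Q) ∩ R))ᶜ = {2,8}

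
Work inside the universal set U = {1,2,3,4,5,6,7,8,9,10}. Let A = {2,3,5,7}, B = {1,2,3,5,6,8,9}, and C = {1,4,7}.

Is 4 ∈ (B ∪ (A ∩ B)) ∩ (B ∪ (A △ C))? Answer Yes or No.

No

4 ∉ A and 4 ∉ B, so 4 ∉ A ∩ B
4 ∉ B and 4 ∉ (A ∩ B), so 4 ∉ B ∪ (A ∩ B)
4 ∉ A and 4 ∈ C, so 4 ∈ A △ C
4 ∉ B and 4 ∈ (A △ C), so 4 ∈ B ∪ (A △ C)
4 ∉ (B ∪ (A ∩ B)) and 4 ∈ (B ∪ (A △ C)), so 4 ∉ (B ∪ (A ∩ B)) ∩ (B ∪ (A △ C))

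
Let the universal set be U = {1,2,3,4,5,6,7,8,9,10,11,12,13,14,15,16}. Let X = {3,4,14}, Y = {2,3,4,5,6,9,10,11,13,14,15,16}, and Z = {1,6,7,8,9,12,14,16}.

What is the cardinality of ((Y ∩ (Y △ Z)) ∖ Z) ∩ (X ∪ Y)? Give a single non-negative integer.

8

Y △ Z = {1,2,3,4,5,7,8,10,11,12,13,15}
Y ∩ (Y △ Z) = {2,3,4,5,10,11,13,15}
(Y ∩ (Y △ Z)) ∖ Z = {2,3,4,5,10,11,13,15}
X ∪ Y = {2,3,4,5,6,9,10,11,13,14,15,16}
((Y ∩ (Y △ Z)) ∖ Z) ∩ (X ∪ Y) = {2,3,4,5,10,11,13,15}
|((Y ∩ (Y △ Z)) ∖ Z) ∩ (X ∪ Y)| = 8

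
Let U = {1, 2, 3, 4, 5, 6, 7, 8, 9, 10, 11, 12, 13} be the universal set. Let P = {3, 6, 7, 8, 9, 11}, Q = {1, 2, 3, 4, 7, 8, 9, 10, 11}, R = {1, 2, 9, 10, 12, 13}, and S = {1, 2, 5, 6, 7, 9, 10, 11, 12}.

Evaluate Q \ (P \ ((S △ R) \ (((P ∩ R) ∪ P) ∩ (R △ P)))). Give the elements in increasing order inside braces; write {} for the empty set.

{1, 2, 4, 10}

S △ R = {5, 6, 7, 11, 13}
P ∩ R = {9}
(P ∩ R) ∪ P = {3, 6, 7, 8, 9, 11}
R △ P = {1, 2, 3, 6, 7, 8, 10, 11, 12, 13}
((P ∩ R) ∪ P) ∩ (R △ P) = {3, 6, 7, 8, 11}
(S △ R) \ (((P ∩ R) ∪ P) ∩ (R △ P)) = {5, 13}
P \ ((S △ R) \ (((P ∩ R) ∪ P) ∩ (R △ P))) = {3, 6, 7, 8, 9, 11}
Q \ (P \ ((S △ R) \ (((P ∩ R) ∪ P) ∩ (R △ P)))) = {1, 2, 4, 10}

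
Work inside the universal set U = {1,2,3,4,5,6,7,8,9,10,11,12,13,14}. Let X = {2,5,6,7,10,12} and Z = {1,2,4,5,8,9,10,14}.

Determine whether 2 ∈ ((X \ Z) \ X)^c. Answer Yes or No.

2 ∈ X and 2 ∈ Z, so 2 ∉ X \ Z
2 ∉ (X \ Z) and 2 ∈ X, so 2 ∉ (X \ Z) \ X
2 ∈ ((X \ Z) \ X)^c since 2 ∉ ((X \ Z) \ X)

Yes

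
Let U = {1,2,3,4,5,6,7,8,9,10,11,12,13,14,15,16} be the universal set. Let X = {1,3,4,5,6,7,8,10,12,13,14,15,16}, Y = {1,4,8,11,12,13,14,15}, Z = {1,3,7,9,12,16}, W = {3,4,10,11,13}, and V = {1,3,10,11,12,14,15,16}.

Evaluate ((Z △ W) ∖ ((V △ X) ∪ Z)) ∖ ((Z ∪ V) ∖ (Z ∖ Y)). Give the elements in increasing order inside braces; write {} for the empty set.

{}

Z △ W = {1,4,7,9,10,11,12,13,16}
V △ X = {4,5,6,7,8,11,13}
(V △ X) ∪ Z = {1,3,4,5,6,7,8,9,11,12,13,16}
(Z △ W) ∖ ((V △ X) ∪ Z) = {10}
Z ∪ V = {1,3,7,9,10,11,12,14,15,16}
Z ∖ Y = {3,7,9,16}
(Z ∪ V) ∖ (Z ∖ Y) = {1,10,11,12,14,15}
((Z △ W) ∖ ((V △ X) ∪ Z)) ∖ ((Z ∪ V) ∖ (Z ∖ Y)) = {}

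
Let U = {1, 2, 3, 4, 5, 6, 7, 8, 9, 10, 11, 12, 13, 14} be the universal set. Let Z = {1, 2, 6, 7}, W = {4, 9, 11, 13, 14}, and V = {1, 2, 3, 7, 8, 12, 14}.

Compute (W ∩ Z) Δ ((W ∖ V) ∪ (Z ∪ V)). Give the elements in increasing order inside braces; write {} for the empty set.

{1, 2, 3, 4, 6, 7, 8, 9, 11, 12, 13, 14}

W ∩ Z = {}
W ∖ V = {4, 9, 11, 13}
Z ∪ V = {1, 2, 3, 6, 7, 8, 12, 14}
(W ∖ V) ∪ (Z ∪ V) = {1, 2, 3, 4, 6, 7, 8, 9, 11, 12, 13, 14}
(W ∩ Z) Δ ((W ∖ V) ∪ (Z ∪ V)) = {1, 2, 3, 4, 6, 7, 8, 9, 11, 12, 13, 14}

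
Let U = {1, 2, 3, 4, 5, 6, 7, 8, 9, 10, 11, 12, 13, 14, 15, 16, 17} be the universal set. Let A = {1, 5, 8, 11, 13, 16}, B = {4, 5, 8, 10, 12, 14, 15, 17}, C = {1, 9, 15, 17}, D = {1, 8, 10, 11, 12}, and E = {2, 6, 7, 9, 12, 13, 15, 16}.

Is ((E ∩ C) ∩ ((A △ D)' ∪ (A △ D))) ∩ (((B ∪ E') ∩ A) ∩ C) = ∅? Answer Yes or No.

E ∩ C = {9, 15}
A △ D = {5, 10, 12, 13, 16}
(A △ D)' = {1, 2, 3, 4, 6, 7, 8, 9, 11, 14, 15, 17}
(A △ D)' ∪ (A △ D) = {1, 2, 3, 4, 5, 6, 7, 8, 9, 10, 11, 12, 13, 14, 15, 16, 17}
(E ∩ C) ∩ ((A △ D)' ∪ (A △ D)) = {9, 15}
E' = {1, 3, 4, 5, 8, 10, 11, 14, 17}
B ∪ E' = {1, 3, 4, 5, 8, 10, 11, 12, 14, 15, 17}
(B ∪ E') ∩ A = {1, 5, 8, 11}
((B ∪ E') ∩ A) ∩ C = {1}
{9, 15} and {1} share no elements.

Yes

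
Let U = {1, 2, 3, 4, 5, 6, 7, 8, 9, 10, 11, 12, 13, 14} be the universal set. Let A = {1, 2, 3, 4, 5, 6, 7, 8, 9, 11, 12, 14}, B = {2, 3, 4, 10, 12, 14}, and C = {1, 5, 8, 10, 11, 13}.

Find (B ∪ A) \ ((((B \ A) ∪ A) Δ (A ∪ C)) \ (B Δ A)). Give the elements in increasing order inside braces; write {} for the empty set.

B ∪ A = {1, 2, 3, 4, 5, 6, 7, 8, 9, 10, 11, 12, 14}
B \ A = {10}
(B \ A) ∪ A = {1, 2, 3, 4, 5, 6, 7, 8, 9, 10, 11, 12, 14}
A ∪ C = {1, 2, 3, 4, 5, 6, 7, 8, 9, 10, 11, 12, 13, 14}
((B \ A) ∪ A) Δ (A ∪ C) = {13}
B Δ A = {1, 5, 6, 7, 8, 9, 10, 11}
(((B \ A) ∪ A) Δ (A ∪ C)) \ (B Δ A) = {13}
(B ∪ A) \ ((((B \ A) ∪ A) Δ (A ∪ C)) \ (B Δ A)) = {1, 2, 3, 4, 5, 6, 7, 8, 9, 10, 11, 12, 14}

{1, 2, 3, 4, 5, 6, 7, 8, 9, 10, 11, 12, 14}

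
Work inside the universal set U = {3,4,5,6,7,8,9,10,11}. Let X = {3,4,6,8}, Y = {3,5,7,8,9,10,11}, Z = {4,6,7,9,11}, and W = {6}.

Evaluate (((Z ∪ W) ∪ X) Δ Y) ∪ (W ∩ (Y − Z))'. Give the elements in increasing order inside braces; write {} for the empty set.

{3,4,5,6,7,8,9,10,11}

Z ∪ W = {4,6,7,9,11}
(Z ∪ W) ∪ X = {3,4,6,7,8,9,11}
((Z ∪ W) ∪ X) Δ Y = {4,5,6,10}
Y − Z = {3,5,8,10}
W ∩ (Y − Z) = {}
(W ∩ (Y − Z))' = {3,4,5,6,7,8,9,10,11}
(((Z ∪ W) ∪ X) Δ Y) ∪ (W ∩ (Y − Z))' = {3,4,5,6,7,8,9,10,11}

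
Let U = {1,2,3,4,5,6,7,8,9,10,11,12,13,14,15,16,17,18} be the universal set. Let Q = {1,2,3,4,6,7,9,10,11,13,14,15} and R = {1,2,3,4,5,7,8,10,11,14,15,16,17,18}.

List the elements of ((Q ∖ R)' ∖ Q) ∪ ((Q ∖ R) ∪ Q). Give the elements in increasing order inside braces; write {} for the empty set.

{1,2,3,4,5,6,7,8,9,10,11,12,13,14,15,16,17,18}

Q ∖ R = {6,9,13}
(Q ∖ R)' = {1,2,3,4,5,7,8,10,11,12,14,15,16,17,18}
(Q ∖ R)' ∖ Q = {5,8,12,16,17,18}
(Q ∖ R) ∪ Q = {1,2,3,4,6,7,9,10,11,13,14,15}
((Q ∖ R)' ∖ Q) ∪ ((Q ∖ R) ∪ Q) = {1,2,3,4,5,6,7,8,9,10,11,12,13,14,15,16,17,18}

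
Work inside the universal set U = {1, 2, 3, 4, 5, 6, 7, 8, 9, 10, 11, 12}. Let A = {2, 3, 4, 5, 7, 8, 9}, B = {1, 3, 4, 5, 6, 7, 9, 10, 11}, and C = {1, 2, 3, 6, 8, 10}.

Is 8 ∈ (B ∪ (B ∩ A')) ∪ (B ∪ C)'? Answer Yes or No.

8 ∈ A, so 8 ∉ A'
8 ∉ B and 8 ∉ A', so 8 ∉ B ∩ A'
8 ∉ B and 8 ∉ (B ∩ A'), so 8 ∉ B ∪ (B ∩ A')
8 ∉ B and 8 ∈ C, so 8 ∈ B ∪ C
8 ∉ (B ∪ C)' since 8 ∈ (B ∪ C)
8 ∉ (B ∪ (B ∩ A')) and 8 ∉ (B ∪ C)', so 8 ∉ (B ∪ (B ∩ A')) ∪ (B ∪ C)'

No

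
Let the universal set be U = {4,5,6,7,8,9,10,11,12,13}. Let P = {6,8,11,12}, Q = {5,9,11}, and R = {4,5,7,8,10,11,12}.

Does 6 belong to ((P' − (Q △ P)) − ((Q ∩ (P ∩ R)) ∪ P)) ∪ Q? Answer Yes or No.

6 ∈ P, so 6 ∉ P'
6 ∉ Q and 6 ∈ P, so 6 ∈ Q △ P
6 ∉ P' and 6 ∈ (Q △ P), so 6 ∉ P' − (Q △ P)
6 ∈ P and 6 ∉ R, so 6 ∉ P ∩ R
6 ∉ Q and 6 ∉ (P ∩ R), so 6 ∉ Q ∩ (P ∩ R)
6 ∉ (Q ∩ (P ∩ R)) and 6 ∈ P, so 6 ∈ (Q ∩ (P ∩ R)) ∪ P
6 ∉ (P' − (Q △ P)) and 6 ∈ ((Q ∩ (P ∩ R)) ∪ P), so 6 ∉ (P' − (Q △ P)) − ((Q ∩ (P ∩ R)) ∪ P)
6 ∉ ((P' − (Q △ P)) − ((Q ∩ (P ∩ R)) ∪ P)) and 6 ∉ Q, so 6 ∉ ((P' − (Q △ P)) − ((Q ∩ (P ∩ R)) ∪ P)) ∪ Q

No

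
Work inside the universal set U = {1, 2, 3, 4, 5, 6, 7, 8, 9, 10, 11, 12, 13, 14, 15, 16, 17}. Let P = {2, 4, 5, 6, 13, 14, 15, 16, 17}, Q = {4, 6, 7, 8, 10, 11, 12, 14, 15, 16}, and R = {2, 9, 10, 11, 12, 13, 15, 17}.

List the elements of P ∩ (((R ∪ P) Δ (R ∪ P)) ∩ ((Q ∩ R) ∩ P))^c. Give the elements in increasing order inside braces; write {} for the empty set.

R ∪ P = {2, 4, 5, 6, 9, 10, 11, 12, 13, 14, 15, 16, 17}
(R ∪ P) Δ (R ∪ P) = {}
Q ∩ R = {10, 11, 12, 15}
(Q ∩ R) ∩ P = {15}
((R ∪ P) Δ (R ∪ P)) ∩ ((Q ∩ R) ∩ P) = {}
(((R ∪ P) Δ (R ∪ P)) ∩ ((Q ∩ R) ∩ P))^c = {1, 2, 3, 4, 5, 6, 7, 8, 9, 10, 11, 12, 13, 14, 15, 16, 17}
P ∩ (((R ∪ P) Δ (R ∪ P)) ∩ ((Q ∩ R) ∩ P))^c = {2, 4, 5, 6, 13, 14, 15, 16, 17}

{2, 4, 5, 6, 13, 14, 15, 16, 17}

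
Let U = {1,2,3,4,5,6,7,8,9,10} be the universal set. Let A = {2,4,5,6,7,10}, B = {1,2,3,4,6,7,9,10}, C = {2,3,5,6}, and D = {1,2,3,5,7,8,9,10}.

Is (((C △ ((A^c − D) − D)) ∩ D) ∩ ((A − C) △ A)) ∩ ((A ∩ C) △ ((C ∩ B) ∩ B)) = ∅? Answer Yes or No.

No

A^c = {1,3,8,9}
A^c − D = {}
(A^c − D) − D = {}
C △ ((A^c − D) − D) = {2,3,5,6}
(C △ ((A^c − D) − D)) ∩ D = {2,3,5}
A − C = {4,7,10}
(A − C) △ A = {2,5,6}
((C △ ((A^c − D) − D)) ∩ D) ∩ ((A − C) △ A) = {2,5}
A ∩ C = {2,5,6}
C ∩ B = {2,3,6}
(C ∩ B) ∩ B = {2,3,6}
(A ∩ C) △ ((C ∩ B) ∩ B) = {3,5}
5 lies in both, so they are not disjoint.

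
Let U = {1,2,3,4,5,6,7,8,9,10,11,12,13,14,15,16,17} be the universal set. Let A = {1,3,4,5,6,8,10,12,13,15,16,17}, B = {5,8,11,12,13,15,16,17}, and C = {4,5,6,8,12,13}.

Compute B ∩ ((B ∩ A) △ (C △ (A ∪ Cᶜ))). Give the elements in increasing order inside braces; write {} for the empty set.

{5,8,11,12,13}

B ∩ A = {5,8,12,13,15,16,17}
Cᶜ = {1,2,3,7,9,10,11,14,15,16,17}
A ∪ Cᶜ = {1,2,3,4,5,6,7,8,9,10,11,12,13,14,15,16,17}
C △ (A ∪ Cᶜ) = {1,2,3,7,9,10,11,14,15,16,17}
(B ∩ A) △ (C △ (A ∪ Cᶜ)) = {1,2,3,5,7,8,9,10,11,12,13,14}
B ∩ ((B ∩ A) △ (C △ (A ∪ Cᶜ))) = {5,8,11,12,13}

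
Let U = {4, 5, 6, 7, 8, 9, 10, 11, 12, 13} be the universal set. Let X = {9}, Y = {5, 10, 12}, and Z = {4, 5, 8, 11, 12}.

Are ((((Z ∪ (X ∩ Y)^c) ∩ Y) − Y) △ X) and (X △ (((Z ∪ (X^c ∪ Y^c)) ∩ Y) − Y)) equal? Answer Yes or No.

X ∩ Y = {}
(X ∩ Y)^c = {4, 5, 6, 7, 8, 9, 10, 11, 12, 13}
Z ∪ (X ∩ Y)^c = {4, 5, 6, 7, 8, 9, 10, 11, 12, 13}
(Z ∪ (X ∩ Y)^c) ∩ Y = {5, 10, 12}
((Z ∪ (X ∩ Y)^c) ∩ Y) − Y = {}
(((Z ∪ (X ∩ Y)^c) ∩ Y) − Y) △ X = {9}
X^c = {4, 5, 6, 7, 8, 10, 11, 12, 13}
Y^c = {4, 6, 7, 8, 9, 11, 13}
X^c ∪ Y^c = {4, 5, 6, 7, 8, 9, 10, 11, 12, 13}
Z ∪ (X^c ∪ Y^c) = {4, 5, 6, 7, 8, 9, 10, 11, 12, 13}
(Z ∪ (X^c ∪ Y^c)) ∩ Y = {5, 10, 12}
((Z ∪ (X^c ∪ Y^c)) ∩ Y) − Y = {}
X △ (((Z ∪ (X^c ∪ Y^c)) ∩ Y) − Y) = {9}
Both equal {9}, so (((Z ∪ (X ∩ Y)^c) ∩ Y) − Y) △ X = X △ (((Z ∪ (X^c ∪ Y^c)) ∩ Y) − Y).

Yes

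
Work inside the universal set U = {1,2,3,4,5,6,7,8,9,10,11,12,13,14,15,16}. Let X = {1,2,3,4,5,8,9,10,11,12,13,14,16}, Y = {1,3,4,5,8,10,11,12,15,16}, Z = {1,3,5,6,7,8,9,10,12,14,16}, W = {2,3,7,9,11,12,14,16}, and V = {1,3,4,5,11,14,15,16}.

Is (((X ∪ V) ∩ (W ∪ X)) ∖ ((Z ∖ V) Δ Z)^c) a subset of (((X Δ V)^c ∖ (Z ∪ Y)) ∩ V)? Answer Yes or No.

No

X ∪ V = {1,2,3,4,5,8,9,10,11,12,13,14,15,16}
W ∪ X = {1,2,3,4,5,7,8,9,10,11,12,13,14,16}
(X ∪ V) ∩ (W ∪ X) = {1,2,3,4,5,8,9,10,11,12,13,14,16}
Z ∖ V = {6,7,8,9,10,12}
(Z ∖ V) Δ Z = {1,3,5,14,16}
((Z ∖ V) Δ Z)^c = {2,4,6,7,8,9,10,11,12,13,15}
((X ∪ V) ∩ (W ∪ X)) ∖ ((Z ∖ V) Δ Z)^c = {1,3,5,14,16}
X Δ V = {2,8,9,10,12,13,15}
(X Δ V)^c = {1,3,4,5,6,7,11,14,16}
Z ∪ Y = {1,3,4,5,6,7,8,9,10,11,12,14,15,16}
(X Δ V)^c ∖ (Z ∪ Y) = {}
((X Δ V)^c ∖ (Z ∪ Y)) ∩ V = {}
1 ∈ ((X ∪ V) ∩ (W ∪ X)) ∖ ((Z ∖ V) Δ Z)^c but 1 ∉ ((X Δ V)^c ∖ (Z ∪ Y)) ∩ V, so the inclusion fails.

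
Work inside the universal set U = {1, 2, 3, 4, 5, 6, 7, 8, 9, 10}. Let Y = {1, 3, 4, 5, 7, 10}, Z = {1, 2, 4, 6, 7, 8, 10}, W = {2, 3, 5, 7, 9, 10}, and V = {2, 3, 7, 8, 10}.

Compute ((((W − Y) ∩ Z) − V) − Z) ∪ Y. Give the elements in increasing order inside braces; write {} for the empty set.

{1, 3, 4, 5, 7, 10}

W − Y = {2, 9}
(W − Y) ∩ Z = {2}
((W − Y) ∩ Z) − V = {}
(((W − Y) ∩ Z) − V) − Z = {}
((((W − Y) ∩ Z) − V) − Z) ∪ Y = {1, 3, 4, 5, 7, 10}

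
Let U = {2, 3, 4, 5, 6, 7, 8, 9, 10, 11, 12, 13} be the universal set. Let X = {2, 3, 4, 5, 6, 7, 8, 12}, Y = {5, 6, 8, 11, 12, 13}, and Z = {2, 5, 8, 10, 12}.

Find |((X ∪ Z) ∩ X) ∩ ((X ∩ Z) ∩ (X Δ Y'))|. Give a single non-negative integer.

3

X ∪ Z = {2, 3, 4, 5, 6, 7, 8, 10, 12}
(X ∪ Z) ∩ X = {2, 3, 4, 5, 6, 7, 8, 12}
X ∩ Z = {2, 5, 8, 12}
Y' = {2, 3, 4, 7, 9, 10}
X Δ Y' = {5, 6, 8, 9, 10, 12}
(X ∩ Z) ∩ (X Δ Y') = {5, 8, 12}
((X ∪ Z) ∩ X) ∩ ((X ∩ Z) ∩ (X Δ Y')) = {5, 8, 12}
|((X ∪ Z) ∩ X) ∩ ((X ∩ Z) ∩ (X Δ Y'))| = 3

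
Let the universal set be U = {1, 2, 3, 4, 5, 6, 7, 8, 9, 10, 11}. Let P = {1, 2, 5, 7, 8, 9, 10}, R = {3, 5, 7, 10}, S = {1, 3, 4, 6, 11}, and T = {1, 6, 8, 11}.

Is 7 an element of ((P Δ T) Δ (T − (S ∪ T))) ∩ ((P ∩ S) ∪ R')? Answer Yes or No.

7 ∈ P and 7 ∉ T, so 7 ∈ P Δ T
7 ∉ S and 7 ∉ T, so 7 ∉ S ∪ T
7 ∉ T and 7 ∉ (S ∪ T), so 7 ∉ T − (S ∪ T)
7 ∈ (P Δ T) and 7 ∉ (T − (S ∪ T)), so 7 ∈ (P Δ T) Δ (T − (S ∪ T))
7 ∈ P and 7 ∉ S, so 7 ∉ P ∩ S
7 ∈ R, so 7 ∉ R'
7 ∉ (P ∩ S) and 7 ∉ R', so 7 ∉ (P ∩ S) ∪ R'
7 ∈ ((P Δ T) Δ (T − (S ∪ T))) and 7 ∉ ((P ∩ S) ∪ R'), so 7 ∉ ((P Δ T) Δ (T − (S ∪ T))) ∩ ((P ∩ S) ∪ R')

No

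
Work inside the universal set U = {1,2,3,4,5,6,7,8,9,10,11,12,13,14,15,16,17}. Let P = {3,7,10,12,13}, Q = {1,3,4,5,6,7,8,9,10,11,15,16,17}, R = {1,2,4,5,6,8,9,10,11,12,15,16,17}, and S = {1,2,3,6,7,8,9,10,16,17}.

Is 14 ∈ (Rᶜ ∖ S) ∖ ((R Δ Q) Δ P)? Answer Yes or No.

14 ∉ R, so 14 ∈ Rᶜ
14 ∈ Rᶜ and 14 ∉ S, so 14 ∈ Rᶜ ∖ S
14 ∉ R and 14 ∉ Q, so 14 ∉ R Δ Q
14 ∉ (R Δ Q) and 14 ∉ P, so 14 ∉ (R Δ Q) Δ P
14 ∈ (Rᶜ ∖ S) and 14 ∉ ((R Δ Q) Δ P), so 14 ∈ (Rᶜ ∖ S) ∖ ((R Δ Q) Δ P)

Yes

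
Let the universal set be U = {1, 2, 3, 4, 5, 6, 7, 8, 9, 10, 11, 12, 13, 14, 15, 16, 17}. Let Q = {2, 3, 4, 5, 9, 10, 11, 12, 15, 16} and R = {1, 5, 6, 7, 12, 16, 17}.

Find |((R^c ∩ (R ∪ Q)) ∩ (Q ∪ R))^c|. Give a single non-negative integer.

10

R^c = {2, 3, 4, 8, 9, 10, 11, 13, 14, 15}
R ∪ Q = {1, 2, 3, 4, 5, 6, 7, 9, 10, 11, 12, 15, 16, 17}
R^c ∩ (R ∪ Q) = {2, 3, 4, 9, 10, 11, 15}
Q ∪ R = {1, 2, 3, 4, 5, 6, 7, 9, 10, 11, 12, 15, 16, 17}
(R^c ∩ (R ∪ Q)) ∩ (Q ∪ R) = {2, 3, 4, 9, 10, 11, 15}
((R^c ∩ (R ∪ Q)) ∩ (Q ∪ R))^c = {1, 5, 6, 7, 8, 12, 13, 14, 16, 17}
|((R^c ∩ (R ∪ Q)) ∩ (Q ∪ R))^c| = 10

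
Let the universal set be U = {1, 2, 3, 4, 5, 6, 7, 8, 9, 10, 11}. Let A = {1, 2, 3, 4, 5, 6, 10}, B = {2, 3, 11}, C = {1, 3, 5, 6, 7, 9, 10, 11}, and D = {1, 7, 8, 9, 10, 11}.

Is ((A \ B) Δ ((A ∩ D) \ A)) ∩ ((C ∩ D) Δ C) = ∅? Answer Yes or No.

A \ B = {1, 4, 5, 6, 10}
A ∩ D = {1, 10}
(A ∩ D) \ A = {}
(A \ B) Δ ((A ∩ D) \ A) = {1, 4, 5, 6, 10}
C ∩ D = {1, 7, 9, 10, 11}
(C ∩ D) Δ C = {3, 5, 6}
5 lies in both, so they are not disjoint.

No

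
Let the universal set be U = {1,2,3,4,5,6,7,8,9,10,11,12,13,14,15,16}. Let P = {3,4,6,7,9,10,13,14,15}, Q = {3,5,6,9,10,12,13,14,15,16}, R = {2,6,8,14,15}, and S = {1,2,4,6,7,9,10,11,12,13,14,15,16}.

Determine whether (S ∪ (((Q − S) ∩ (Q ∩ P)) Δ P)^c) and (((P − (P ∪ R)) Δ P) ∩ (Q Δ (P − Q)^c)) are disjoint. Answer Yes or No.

Yes

Q − S = {3,5}
Q ∩ P = {3,6,9,10,13,14,15}
(Q − S) ∩ (Q ∩ P) = {3}
((Q − S) ∩ (Q ∩ P)) Δ P = {4,6,7,9,10,13,14,15}
(((Q − S) ∩ (Q ∩ P)) Δ P)^c = {1,2,3,5,8,11,12,16}
S ∪ (((Q − S) ∩ (Q ∩ P)) Δ P)^c = {1,2,3,4,5,6,7,8,9,10,11,12,13,14,15,16}
P ∪ R = {2,3,4,6,7,8,9,10,13,14,15}
P − (P ∪ R) = {}
(P − (P ∪ R)) Δ P = {3,4,6,7,9,10,13,14,15}
P − Q = {4,7}
(P − Q)^c = {1,2,3,5,6,8,9,10,11,12,13,14,15,16}
Q Δ (P − Q)^c = {1,2,8,11}
((P − (P ∪ R)) Δ P) ∩ (Q Δ (P − Q)^c) = {}
{1,2,3,4,5,6,7,8,9,10,11,12,13,14,15,16} and {} share no elements.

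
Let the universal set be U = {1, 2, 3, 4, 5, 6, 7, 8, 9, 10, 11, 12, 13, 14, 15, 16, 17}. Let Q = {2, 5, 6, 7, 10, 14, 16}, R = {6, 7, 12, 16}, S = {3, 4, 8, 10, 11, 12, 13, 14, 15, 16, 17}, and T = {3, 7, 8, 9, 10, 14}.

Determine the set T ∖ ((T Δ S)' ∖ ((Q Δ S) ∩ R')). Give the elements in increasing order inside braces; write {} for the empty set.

{3, 7, 8, 9}

T Δ S = {4, 7, 9, 11, 12, 13, 15, 16, 17}
(T Δ S)' = {1, 2, 3, 5, 6, 8, 10, 14}
Q Δ S = {2, 3, 4, 5, 6, 7, 8, 11, 12, 13, 15, 17}
R' = {1, 2, 3, 4, 5, 8, 9, 10, 11, 13, 14, 15, 17}
(Q Δ S) ∩ R' = {2, 3, 4, 5, 8, 11, 13, 15, 17}
(T Δ S)' ∖ ((Q Δ S) ∩ R') = {1, 6, 10, 14}
T ∖ ((T Δ S)' ∖ ((Q Δ S) ∩ R')) = {3, 7, 8, 9}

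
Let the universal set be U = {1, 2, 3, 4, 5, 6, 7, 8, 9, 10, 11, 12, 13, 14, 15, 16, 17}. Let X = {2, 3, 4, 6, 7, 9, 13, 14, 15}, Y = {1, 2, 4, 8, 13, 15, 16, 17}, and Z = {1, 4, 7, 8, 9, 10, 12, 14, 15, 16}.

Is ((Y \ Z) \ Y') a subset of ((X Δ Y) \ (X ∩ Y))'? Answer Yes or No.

No

Y \ Z = {2, 13, 17}
Y' = {3, 5, 6, 7, 9, 10, 11, 12, 14}
(Y \ Z) \ Y' = {2, 13, 17}
X Δ Y = {1, 3, 6, 7, 8, 9, 14, 16, 17}
X ∩ Y = {2, 4, 13, 15}
(X Δ Y) \ (X ∩ Y) = {1, 3, 6, 7, 8, 9, 14, 16, 17}
((X Δ Y) \ (X ∩ Y))' = {2, 4, 5, 10, 11, 12, 13, 15}
17 ∈ (Y \ Z) \ Y' but 17 ∉ ((X Δ Y) \ (X ∩ Y))', so the inclusion fails.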